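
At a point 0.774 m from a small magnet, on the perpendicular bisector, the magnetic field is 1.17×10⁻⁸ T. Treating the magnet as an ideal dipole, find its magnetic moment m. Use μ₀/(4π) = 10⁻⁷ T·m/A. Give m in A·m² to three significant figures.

In the equatorial plane B = (μ₀/4π)·m/r³, so m = Br³·4π/(μ₀).
m = (1.17×10⁻⁸)·(0.774)³ / (10⁻⁷) = 0.05425 A·m².

m ≈ 0.0543 A·m²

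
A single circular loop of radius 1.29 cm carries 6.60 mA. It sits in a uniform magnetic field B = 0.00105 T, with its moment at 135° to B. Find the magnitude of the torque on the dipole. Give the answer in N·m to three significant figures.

Magnetic moment m = IA = Iπa² = (0.00660)·π·(0.0129)² = 3.45×10⁻⁶ A·m².
Torque on a magnetic dipole: τ = mB sinθ.
τ = (3.45×10⁻⁶)(0.00105)·sin135° = 2.561×10⁻⁹ N·m.

τ ≈ 2.56×10⁻⁹ N·m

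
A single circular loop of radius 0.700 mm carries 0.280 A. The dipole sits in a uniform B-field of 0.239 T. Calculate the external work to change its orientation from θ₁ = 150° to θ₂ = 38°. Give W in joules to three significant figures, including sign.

Magnetic moment m = IA = Iπa² = (0.280)·π·(7.00×10⁻⁴)² = 4.31×10⁻⁷ A·m².
W_ext = ΔU = −mB cosθ₂ + mB cosθ₁ = mB(cosθ₁ − cosθ₂).
W = (4.31×10⁻⁷)(0.239)·(cos150° − cos38°) = (1.030×10⁻⁷)·(-1.6540) = -1.704×10⁻⁷ J.

W ≈ -1.70×10⁻⁷ J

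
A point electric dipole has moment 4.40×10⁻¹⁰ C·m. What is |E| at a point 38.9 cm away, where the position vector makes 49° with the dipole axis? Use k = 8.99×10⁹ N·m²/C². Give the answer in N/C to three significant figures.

E ≈ 102 N/C

At angle θ the dipole field magnitude is E = (kp/r³)·√(1 + 3cos²θ).
kp/r³ = (8.99×10⁹)(4.40×10⁻¹⁰) / (0.389)³ = 67.20 N/C.
√(1 + 3cos²49°) = √(1 + 3·0.4304) = √2.2912 ≈ 1.5137.
E ≈ 67.20 × 1.514 = 101.7 N/C.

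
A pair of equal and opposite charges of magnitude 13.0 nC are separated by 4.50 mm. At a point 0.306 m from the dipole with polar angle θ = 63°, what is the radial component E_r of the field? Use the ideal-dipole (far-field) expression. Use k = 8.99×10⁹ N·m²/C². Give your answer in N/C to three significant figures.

E_r ≈ 16.7 N/C

Dipole moment p = qd = (1.30×10⁻⁸ C)(0.00450 m) = 5.85×10⁻¹¹ C·m.
For a dipole, E_r = (2kp cosθ)/r³.
kp/r³ = (8.99×10⁹)(5.85×10⁻¹¹)/(0.306)³ = 18.35 N/C.
E_r = 2·18.35·cos63° = 16.67 N/C.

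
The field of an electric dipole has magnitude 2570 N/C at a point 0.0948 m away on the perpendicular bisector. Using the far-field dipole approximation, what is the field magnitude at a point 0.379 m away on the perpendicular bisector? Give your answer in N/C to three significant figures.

Dipole fields scale as 1/r³ in the far field; the geometry is the same at both points.
E₂ = E₁ · (r₁/r₂)³ = 2570 · (0.0948/0.379)³.
(r₁/r₂)³ = (0.2501)³ = 0.01565.
E₂ ≈ 40.22 N/C.

E ≈ 40.2 N/C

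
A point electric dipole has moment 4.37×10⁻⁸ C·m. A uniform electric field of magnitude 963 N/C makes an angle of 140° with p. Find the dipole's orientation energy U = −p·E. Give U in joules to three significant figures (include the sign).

U ≈ 3.22×10⁻⁵ J

U = −p·E = −pE cosθ.
U = −(4.37×10⁻⁸)(963)·cos140° = 3.224×10⁻⁵ J.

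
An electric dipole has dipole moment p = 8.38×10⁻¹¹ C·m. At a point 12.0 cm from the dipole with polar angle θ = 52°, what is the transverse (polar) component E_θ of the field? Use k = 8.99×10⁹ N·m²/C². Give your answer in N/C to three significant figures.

For a dipole, E_θ = (kp sinθ)/r³.
kp/r³ = (8.99×10⁹)(8.38×10⁻¹¹)/(0.120)³ = 436.0 N/C.
E_θ = 436.0·sin52° = 343.6 N/C.

E_θ ≈ 344 N/C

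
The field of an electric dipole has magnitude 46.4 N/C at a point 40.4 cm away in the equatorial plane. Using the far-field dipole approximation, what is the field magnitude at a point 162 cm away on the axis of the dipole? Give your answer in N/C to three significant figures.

E ≈ 1.44 N/C

Dipole fields scale as 1/r³ in the far field.
The axial field is twice the equatorial field at the same r, so the geometry factor is 2/1.
E₂ = E₁ · (2/1) · (r₁/r₂)³ = 46.4 · 2 · (40.4/162)³.
(r₁/r₂)³ = (0.2494)³ = 0.01551.
E₂ ≈ 1.439 N/C.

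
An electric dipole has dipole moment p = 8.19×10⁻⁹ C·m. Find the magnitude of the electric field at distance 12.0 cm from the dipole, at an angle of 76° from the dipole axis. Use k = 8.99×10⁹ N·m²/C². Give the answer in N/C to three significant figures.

At angle θ the dipole field magnitude is E = (kp/r³)·√(1 + 3cos²θ).
kp/r³ = (8.99×10⁹)(8.19×10⁻⁹) / (0.120)³ = 4.261×10⁴ N/C.
√(1 + 3cos²76°) = √(1 + 3·0.0585) = √1.1756 ≈ 1.0842.
E ≈ 4.261×10⁴ × 1.084 = 4.620×10⁴ N/C.

E ≈ 4.62×10⁴ N/C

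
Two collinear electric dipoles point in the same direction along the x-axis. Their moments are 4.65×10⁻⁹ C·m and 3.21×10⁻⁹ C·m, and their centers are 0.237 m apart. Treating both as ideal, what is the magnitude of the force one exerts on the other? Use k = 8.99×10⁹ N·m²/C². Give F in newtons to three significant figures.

F ≈ 2.55×10⁻⁴ N

On-axis field of dipole 1 at distance r: E = 2kp₁/r³. Force on dipole 2 is F = p₂·dE/dr (gradient along axis).
dE/dr = −6kp₁/r⁴, so |F| = 6kp₁p₂/r⁴ (attractive for aligned moments).
F = 6(8.99×10⁹)(4.65×10⁻⁹)(3.21×10⁻⁹)/(0.237)⁴ = 2.552×10⁻⁴ N.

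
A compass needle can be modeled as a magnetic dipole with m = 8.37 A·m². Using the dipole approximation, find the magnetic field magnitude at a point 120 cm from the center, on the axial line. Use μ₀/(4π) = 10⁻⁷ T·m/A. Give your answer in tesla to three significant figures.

On axis B = (μ₀/4π)·2m/r³.
B = 2·(10⁻⁷)·(8.37) / (1.20)³ = 9.688×10⁻⁷ T.

B ≈ 9.69×10⁻⁷ T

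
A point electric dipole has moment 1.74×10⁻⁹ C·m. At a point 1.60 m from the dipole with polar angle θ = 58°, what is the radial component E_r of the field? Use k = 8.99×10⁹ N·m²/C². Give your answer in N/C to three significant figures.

E_r ≈ 4.05 N/C

For a dipole, E_r = (2kp cosθ)/r³.
kp/r³ = (8.99×10⁹)(1.74×10⁻⁹)/(1.60)³ = 3.819 N/C.
E_r = 2·3.819·cos58° = 4.048 N/C.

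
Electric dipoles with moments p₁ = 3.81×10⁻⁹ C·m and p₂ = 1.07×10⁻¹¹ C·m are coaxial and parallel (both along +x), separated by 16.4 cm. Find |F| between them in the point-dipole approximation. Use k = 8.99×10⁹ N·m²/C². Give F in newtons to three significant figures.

F ≈ 3.04×10⁻⁶ N

On-axis field of dipole 1 at distance r: E = 2kp₁/r³. Force on dipole 2 is F = p₂·dE/dr (gradient along axis).
dE/dr = −6kp₁/r⁴, so |F| = 6kp₁p₂/r⁴ (attractive for aligned moments).
F = 6(8.99×10⁹)(3.81×10⁻⁹)(1.07×10⁻¹¹)/(0.164)⁴ = 3.040×10⁻⁶ N.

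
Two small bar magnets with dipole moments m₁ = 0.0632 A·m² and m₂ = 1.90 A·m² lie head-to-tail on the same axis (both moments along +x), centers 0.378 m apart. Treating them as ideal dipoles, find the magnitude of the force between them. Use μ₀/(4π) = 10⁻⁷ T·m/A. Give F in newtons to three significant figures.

On-axis B of dipole 1: B = (μ₀/4π)·2m₁/r³. Force on dipole 2: F = m₂·dB/dr.
dB/dr = −(μ₀/4π)·6m₁/r⁴, so |F| = (μ₀/4π)·6m₁m₂/r⁴.
F = 6(10⁻⁷)(0.0632)(1.90)/(0.378)⁴ = 3.529×10⁻⁶ N.

F ≈ 3.53×10⁻⁶ N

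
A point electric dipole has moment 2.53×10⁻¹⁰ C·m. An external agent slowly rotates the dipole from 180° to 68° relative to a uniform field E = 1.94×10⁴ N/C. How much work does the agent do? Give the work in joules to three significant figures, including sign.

W_ext = ΔU = U(θ₂) − U(θ₁) = −pE cosθ₂ − (−pE cosθ₁) = pE(cosθ₁ − cosθ₂).
W = (2.53×10⁻¹⁰)(1.94×10⁴)·(cos180° − cos68°) = (4.908×10⁻⁶)·(-1.3746) = -6.747×10⁻⁶ J.

W ≈ -6.75×10⁻⁶ J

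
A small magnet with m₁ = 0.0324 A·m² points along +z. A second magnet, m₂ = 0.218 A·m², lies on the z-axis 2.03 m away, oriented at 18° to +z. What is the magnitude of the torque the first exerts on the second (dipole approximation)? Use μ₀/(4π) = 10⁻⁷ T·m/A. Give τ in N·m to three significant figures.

τ ≈ 5.22×10⁻¹¹ N·m

Dipole B is on the axis of dipole A, so B₁ there is axial: B₁ = (μ₀/4π)·2m₁/r³ along +z.
B₁ = 2(10⁻⁷)(0.0324)/(2.03)³ = 7.746×10⁻¹⁰ T.
τ = m₂ B₁ sinθ.
τ = (0.218)(7.746×10⁻¹⁰)·sin18° = 5.218×10⁻¹¹ N·m.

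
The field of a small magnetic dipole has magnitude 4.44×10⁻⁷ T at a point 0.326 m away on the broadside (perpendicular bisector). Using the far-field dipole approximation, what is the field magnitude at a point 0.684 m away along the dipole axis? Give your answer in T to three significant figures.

Dipole fields scale as 1/r³ in the far field.
The axial field is twice the equatorial field at the same r, so the geometry factor is 2/1.
B₂ = B₁ · (2/1) · (r₁/r₂)³ = 4.44×10⁻⁷ · 2 · (0.326/0.684)³.
(r₁/r₂)³ = (0.4766)³ = 0.1083.
B₂ ≈ 9.614×10⁻⁸ T.

B ≈ 9.61×10⁻⁸ T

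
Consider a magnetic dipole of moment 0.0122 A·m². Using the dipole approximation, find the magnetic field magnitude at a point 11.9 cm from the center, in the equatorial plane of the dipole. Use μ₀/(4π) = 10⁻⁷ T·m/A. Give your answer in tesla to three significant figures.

B ≈ 7.24×10⁻⁷ T

In the equatorial plane B = (μ₀/4π)·m/r³ (half the axial value).
B = (10⁻⁷)·(0.0122) / (0.119)³ = 7.240×10⁻⁷ T.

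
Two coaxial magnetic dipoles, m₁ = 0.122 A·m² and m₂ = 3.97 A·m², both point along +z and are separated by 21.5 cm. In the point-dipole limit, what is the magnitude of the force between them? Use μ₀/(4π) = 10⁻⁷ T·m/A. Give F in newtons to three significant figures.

On-axis B of dipole 1: B = (μ₀/4π)·2m₁/r³. Force on dipole 2: F = m₂·dB/dr.
dB/dr = −(μ₀/4π)·6m₁/r⁴, so |F| = (μ₀/4π)·6m₁m₂/r⁴.
F = 6(10⁻⁷)(0.122)(3.97)/(0.215)⁴ = 1.360×10⁻⁴ N.

F ≈ 1.36×10⁻⁴ N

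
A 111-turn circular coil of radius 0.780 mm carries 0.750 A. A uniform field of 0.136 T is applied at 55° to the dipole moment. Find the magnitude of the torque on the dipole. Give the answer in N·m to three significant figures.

m = NIA = NIπa² = 111·(0.750)·π·(7.80×10⁻⁴)² = 1.591×10⁻⁴ A·m².
Torque on a magnetic dipole: τ = mB sinθ.
τ = (1.591×10⁻⁴)(0.136)·sin55° = 1.772×10⁻⁵ N·m.

τ ≈ 1.77×10⁻⁵ N·m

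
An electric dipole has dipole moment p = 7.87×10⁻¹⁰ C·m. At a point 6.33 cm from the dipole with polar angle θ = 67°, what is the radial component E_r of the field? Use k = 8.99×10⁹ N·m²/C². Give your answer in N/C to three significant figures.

E_r ≈ 2.18×10⁴ N/C

For a dipole, E_r = (2kp cosθ)/r³.
kp/r³ = (8.99×10⁹)(7.87×10⁻¹⁰)/(0.0633)³ = 2.789×10⁴ N/C.
E_r = 2·2.789×10⁴·cos67° = 2.180×10⁴ N/C.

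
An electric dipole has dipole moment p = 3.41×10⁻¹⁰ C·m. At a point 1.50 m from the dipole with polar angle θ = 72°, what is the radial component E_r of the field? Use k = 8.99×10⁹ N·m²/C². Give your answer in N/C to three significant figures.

E_r ≈ 0.561 N/C

For a dipole, E_r = (2kp cosθ)/r³.
kp/r³ = (8.99×10⁹)(3.41×10⁻¹⁰)/(1.50)³ = 0.9083 N/C.
E_r = 2·0.9083·cos72° = 0.5614 N/C.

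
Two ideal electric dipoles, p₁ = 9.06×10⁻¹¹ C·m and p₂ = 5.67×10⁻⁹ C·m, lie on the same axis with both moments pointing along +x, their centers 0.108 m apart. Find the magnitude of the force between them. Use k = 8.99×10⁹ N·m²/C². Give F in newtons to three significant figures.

On-axis field of dipole 1 at distance r: E = 2kp₁/r³. Force on dipole 2 is F = p₂·dE/dr (gradient along axis).
dE/dr = −6kp₁/r⁴, so |F| = 6kp₁p₂/r⁴ (attractive for aligned moments).
F = 6(8.99×10⁹)(9.06×10⁻¹¹)(5.67×10⁻⁹)/(0.108)⁴ = 2.037×10⁻⁴ N.

F ≈ 2.04×10⁻⁴ N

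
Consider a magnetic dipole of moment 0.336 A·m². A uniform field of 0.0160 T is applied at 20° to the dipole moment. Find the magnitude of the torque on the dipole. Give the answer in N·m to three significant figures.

Torque on a magnetic dipole: τ = mB sinθ.
τ = (0.336)(0.0160)·sin20° = 0.001839 N·m.

τ ≈ 0.00184 N·m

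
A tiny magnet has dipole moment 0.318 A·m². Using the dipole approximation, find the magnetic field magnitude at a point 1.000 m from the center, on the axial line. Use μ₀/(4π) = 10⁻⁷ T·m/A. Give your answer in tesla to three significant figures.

On axis B = (μ₀/4π)·2m/r³.
B = 2·(10⁻⁷)·(0.318) / (1.00)³ = 6.360×10⁻⁸ T.

B ≈ 6.36×10⁻⁸ T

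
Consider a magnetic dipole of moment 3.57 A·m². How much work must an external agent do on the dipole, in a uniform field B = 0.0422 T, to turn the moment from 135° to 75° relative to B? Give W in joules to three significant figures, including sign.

W_ext = ΔU = −mB cosθ₂ + mB cosθ₁ = mB(cosθ₁ − cosθ₂).
W = (3.57)(0.0422)·(cos135° − cos75°) = (0.1507)·(-0.9659) = -0.1455 J.

W ≈ -0.146 J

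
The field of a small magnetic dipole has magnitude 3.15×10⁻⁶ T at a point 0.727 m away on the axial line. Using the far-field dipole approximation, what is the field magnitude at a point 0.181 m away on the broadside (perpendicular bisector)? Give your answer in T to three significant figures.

B ≈ 1.02×10⁻⁴ T

Dipole fields scale as 1/r³ in the far field.
The axial field is twice the equatorial field at the same r, so the geometry factor is 1/2.
B₂ = B₁ · (1/2) · (r₁/r₂)³ = 3.15×10⁻⁶ · 0.5 · (0.727/0.181)³.
(r₁/r₂)³ = (4.017)³ = 64.8.
B₂ ≈ 1.021×10⁻⁴ T.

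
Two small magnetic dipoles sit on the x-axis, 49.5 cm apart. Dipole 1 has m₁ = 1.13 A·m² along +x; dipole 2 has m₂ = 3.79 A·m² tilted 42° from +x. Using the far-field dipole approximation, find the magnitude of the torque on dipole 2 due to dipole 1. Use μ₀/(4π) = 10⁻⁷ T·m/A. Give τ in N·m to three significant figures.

τ ≈ 4.73×10⁻⁶ N·m

Dipole B is on the axis of dipole A, so B₁ there is axial: B₁ = (μ₀/4π)·2m₁/r³ along +x.
B₁ = 2(10⁻⁷)(1.13)/(0.495)³ = 1.863×10⁻⁶ T.
τ = m₂ B₁ sinθ.
τ = (3.79)(1.863×10⁻⁶)·sin42° = 4.725×10⁻⁶ N·m.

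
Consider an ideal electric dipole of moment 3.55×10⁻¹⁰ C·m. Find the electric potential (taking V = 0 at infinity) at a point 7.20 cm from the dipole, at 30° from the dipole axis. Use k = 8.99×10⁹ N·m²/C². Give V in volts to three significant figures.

V ≈ 533 V

The dipole potential is V = kp cosθ / r².
V = (8.99×10⁹)(3.55×10⁻¹⁰)·cos30° / (0.0720)² = 533.2 V.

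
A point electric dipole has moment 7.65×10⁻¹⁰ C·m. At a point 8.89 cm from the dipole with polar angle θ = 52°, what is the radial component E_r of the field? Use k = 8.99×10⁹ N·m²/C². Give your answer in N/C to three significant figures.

E_r ≈ 1.21×10⁴ N/C

For a dipole, E_r = (2kp cosθ)/r³.
kp/r³ = (8.99×10⁹)(7.65×10⁻¹⁰)/(0.0889)³ = 9788 N/C.
E_r = 2·9788·cos52° = 1.205×10⁴ N/C.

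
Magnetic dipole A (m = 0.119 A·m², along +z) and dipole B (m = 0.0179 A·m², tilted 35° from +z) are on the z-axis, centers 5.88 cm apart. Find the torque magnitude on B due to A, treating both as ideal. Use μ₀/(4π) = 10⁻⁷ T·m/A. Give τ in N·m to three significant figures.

Dipole B is on the axis of dipole A, so B₁ there is axial: B₁ = (μ₀/4π)·2m₁/r³ along +z.
B₁ = 2(10⁻⁷)(0.119)/(0.0588)³ = 1.171×10⁻⁴ T.
τ = m₂ B₁ sinθ.
τ = (0.0179)(1.171×10⁻⁴)·sin35° = 1.202×10⁻⁶ N·m.

τ ≈ 1.20×10⁻⁶ N·m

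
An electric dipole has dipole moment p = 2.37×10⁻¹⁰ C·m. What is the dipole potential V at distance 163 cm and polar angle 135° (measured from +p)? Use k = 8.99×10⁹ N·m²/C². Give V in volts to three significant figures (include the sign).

The dipole potential is V = kp cosθ / r².
V = (8.99×10⁹)(2.37×10⁻¹⁰)·cos135° / (1.63)² = -0.5670 V.

V ≈ -0.567 V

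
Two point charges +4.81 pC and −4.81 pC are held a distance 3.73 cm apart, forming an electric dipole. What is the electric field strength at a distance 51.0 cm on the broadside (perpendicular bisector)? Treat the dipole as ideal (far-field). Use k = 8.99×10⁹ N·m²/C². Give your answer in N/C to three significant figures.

E ≈ 0.0122 N/C

Dipole moment p = qd = (4.81×10⁻¹² C)(0.0373 m) = 1.794×10⁻¹³ C·m.
On the perpendicular bisector E = kp/r³ (half the axial value at the same distance).
E = (8.99×10⁹)(1.794×10⁻¹³) / (0.510)³ = 0.01216 N/C.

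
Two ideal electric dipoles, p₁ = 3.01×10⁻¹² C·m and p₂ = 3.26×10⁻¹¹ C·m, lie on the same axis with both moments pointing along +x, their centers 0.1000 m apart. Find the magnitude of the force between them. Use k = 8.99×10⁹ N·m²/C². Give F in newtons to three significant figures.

On-axis field of dipole 1 at distance r: E = 2kp₁/r³. Force on dipole 2 is F = p₂·dE/dr (gradient along axis).
dE/dr = −6kp₁/r⁴, so |F| = 6kp₁p₂/r⁴ (attractive for aligned moments).
F = 6(8.99×10⁹)(3.01×10⁻¹²)(3.26×10⁻¹¹)/(0.100)⁴ = 5.293×10⁻⁸ N.

F ≈ 5.29×10⁻⁸ N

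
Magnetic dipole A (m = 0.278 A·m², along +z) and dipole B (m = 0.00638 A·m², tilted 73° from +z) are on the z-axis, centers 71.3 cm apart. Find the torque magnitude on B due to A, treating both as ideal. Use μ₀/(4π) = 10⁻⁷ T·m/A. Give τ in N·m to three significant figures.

Dipole B is on the axis of dipole A, so B₁ there is axial: B₁ = (μ₀/4π)·2m₁/r³ along +z.
B₁ = 2(10⁻⁷)(0.278)/(0.713)³ = 1.534×10⁻⁷ T.
τ = m₂ B₁ sinθ.
τ = (0.00638)(1.534×10⁻⁷)·sin73° = 9.359×10⁻¹⁰ N·m.

τ ≈ 9.36×10⁻¹⁰ N·m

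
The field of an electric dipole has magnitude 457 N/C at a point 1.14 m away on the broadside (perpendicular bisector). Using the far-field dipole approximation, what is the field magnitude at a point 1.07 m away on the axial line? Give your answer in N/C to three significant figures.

Dipole fields scale as 1/r³ in the far field.
The axial field is twice the equatorial field at the same r, so the geometry factor is 2/1.
E₂ = E₁ · (2/1) · (r₁/r₂)³ = 457 · 2 · (1.14/1.07)³.
(r₁/r₂)³ = (1.065)³ = 1.209.
E₂ ≈ 1105 N/C.

E ≈ 1110 N/C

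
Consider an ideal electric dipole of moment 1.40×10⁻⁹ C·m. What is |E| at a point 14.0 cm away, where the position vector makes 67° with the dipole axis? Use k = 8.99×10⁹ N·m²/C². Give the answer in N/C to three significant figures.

E ≈ 5540 N/C

At angle θ the dipole field magnitude is E = (kp/r³)·√(1 + 3cos²θ).
kp/r³ = (8.99×10⁹)(1.40×10⁻⁹) / (0.140)³ = 4587 N/C.
√(1 + 3cos²67°) = √(1 + 3·0.1527) = √1.4580 ≈ 1.2075.
E ≈ 4587 × 1.207 = 5538 N/C.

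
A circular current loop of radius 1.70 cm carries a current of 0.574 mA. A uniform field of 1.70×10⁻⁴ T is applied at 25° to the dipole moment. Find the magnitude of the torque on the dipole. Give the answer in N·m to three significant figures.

Magnetic moment m = IA = Iπa² = (5.74×10⁻⁴)·π·(0.0170)² = 5.211×10⁻⁷ A·m².
Torque on a magnetic dipole: τ = mB sinθ.
τ = (5.211×10⁻⁷)(1.70×10⁻⁴)·sin25° = 3.744×10⁻¹¹ N·m.

τ ≈ 3.74×10⁻¹¹ N·m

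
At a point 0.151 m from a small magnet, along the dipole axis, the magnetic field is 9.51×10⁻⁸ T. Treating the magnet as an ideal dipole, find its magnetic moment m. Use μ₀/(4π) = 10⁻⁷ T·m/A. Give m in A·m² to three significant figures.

m ≈ 0.00164 A·m²

On axis B = (μ₀/4π)·2m/r³, so m = Br³·4π/(μ₀·2).
m = (9.51×10⁻⁸)·(0.151)³ / (2·10⁻⁷) = 0.001637 A·m².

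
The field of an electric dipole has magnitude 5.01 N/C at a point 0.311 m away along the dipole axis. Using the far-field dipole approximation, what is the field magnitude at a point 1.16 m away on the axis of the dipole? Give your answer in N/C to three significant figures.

Dipole fields scale as 1/r³ in the far field; the geometry is the same at both points.
E₂ = E₁ · (r₁/r₂)³ = 5.01 · (0.311/1.16)³.
(r₁/r₂)³ = (0.2681)³ = 0.01927.
E₂ ≈ 0.09655 N/C.

E ≈ 0.0965 N/C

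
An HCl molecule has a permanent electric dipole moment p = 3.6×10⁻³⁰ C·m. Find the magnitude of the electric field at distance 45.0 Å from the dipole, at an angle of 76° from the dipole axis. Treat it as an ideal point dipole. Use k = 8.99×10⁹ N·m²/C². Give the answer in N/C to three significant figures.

E ≈ 3.85×10⁵ N/C

At angle θ the dipole field magnitude is E = (kp/r³)·√(1 + 3cos²θ).
kp/r³ = (8.99×10⁹)(3.60×10⁻³⁰) / (4.50×10⁻⁹)³ = 3.552×10⁵ N/C.
√(1 + 3cos²76°) = √(1 + 3·0.0585) = √1.1756 ≈ 1.0842.
E ≈ 3.552×10⁵ × 1.084 = 3.851×10⁵ N/C.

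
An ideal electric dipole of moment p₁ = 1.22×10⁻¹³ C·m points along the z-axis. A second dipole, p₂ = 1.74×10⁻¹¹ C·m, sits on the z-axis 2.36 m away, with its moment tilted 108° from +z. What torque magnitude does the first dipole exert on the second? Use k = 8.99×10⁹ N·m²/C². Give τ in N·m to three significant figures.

The second dipole sits on the axis of the first, so the field there is axial: E₁ = 2kp₁/r³ along +z.
E₁ = 2(8.99×10⁹)(1.22×10⁻¹³)/(2.36)³ = 1.669×10⁻⁴ N/C.
Torque on the second dipole: τ = p₂ E₁ sinθ.
τ = (1.74×10⁻¹¹)(1.669×10⁻⁴)·sin108° = 2.762×10⁻¹⁵ N·m.

τ ≈ 2.76×10⁻¹⁵ N·m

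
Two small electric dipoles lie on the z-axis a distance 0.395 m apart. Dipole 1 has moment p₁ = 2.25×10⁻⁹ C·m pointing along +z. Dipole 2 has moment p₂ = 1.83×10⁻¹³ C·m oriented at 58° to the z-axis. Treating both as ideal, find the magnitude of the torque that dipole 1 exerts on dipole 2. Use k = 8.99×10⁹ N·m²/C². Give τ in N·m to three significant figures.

The second dipole sits on the axis of the first, so the field there is axial: E₁ = 2kp₁/r³ along +z.
E₁ = 2(8.99×10⁹)(2.25×10⁻⁹)/(0.395)³ = 656.4 N/C.
Torque on the second dipole: τ = p₂ E₁ sinθ.
τ = (1.83×10⁻¹³)(656.4)·sin58° = 1.019×10⁻¹⁰ N·m.

τ ≈ 1.02×10⁻¹⁰ N·m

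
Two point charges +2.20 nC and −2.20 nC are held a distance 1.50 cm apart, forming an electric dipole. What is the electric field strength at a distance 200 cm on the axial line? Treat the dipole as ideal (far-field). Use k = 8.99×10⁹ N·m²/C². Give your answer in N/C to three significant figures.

E ≈ 0.0742 N/C

Dipole moment p = qd = (2.20×10⁻⁹ C)(0.0150 m) = 3.30×10⁻¹¹ C·m.
On the dipole axis E = 2kp/r³.
E = 2·(8.99×10⁹)(3.30×10⁻¹¹) / (2.00)³ = 0.07417 N/C.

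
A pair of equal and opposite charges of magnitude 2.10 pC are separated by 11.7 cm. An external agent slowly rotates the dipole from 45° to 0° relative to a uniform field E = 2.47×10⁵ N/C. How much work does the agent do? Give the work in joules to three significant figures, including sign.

W ≈ -1.78×10⁻⁸ J

Dipole moment p = qd = (2.10×10⁻¹² C)(0.117 m) = 2.457×10⁻¹³ C·m.
W_ext = ΔU = U(θ₂) − U(θ₁) = −pE cosθ₂ − (−pE cosθ₁) = pE(cosθ₁ − cosθ₂).
W = (2.457×10⁻¹³)(2.47×10⁵)·(cos45° − cos0°) = (6.069×10⁻⁸)·(-0.2929) = -1.778×10⁻⁸ J.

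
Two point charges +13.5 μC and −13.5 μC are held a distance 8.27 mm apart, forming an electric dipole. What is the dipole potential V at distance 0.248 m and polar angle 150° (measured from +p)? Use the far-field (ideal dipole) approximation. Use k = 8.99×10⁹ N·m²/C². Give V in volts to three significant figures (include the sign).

Dipole moment p = qd = (1.35×10⁻⁵ C)(0.00827 m) = 1.116×10⁻⁷ C·m.
The dipole potential is V = kp cosθ / r².
V = (8.99×10⁹)(1.116×10⁻⁷)·cos150° / (0.248)² = -1.413×10⁴ V.

V ≈ -1.41×10⁴ V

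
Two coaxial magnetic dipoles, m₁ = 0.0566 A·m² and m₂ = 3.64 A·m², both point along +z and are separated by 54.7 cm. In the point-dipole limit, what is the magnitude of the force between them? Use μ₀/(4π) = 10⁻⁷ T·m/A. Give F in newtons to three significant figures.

On-axis B of dipole 1: B = (μ₀/4π)·2m₁/r³. Force on dipole 2: F = m₂·dB/dr.
dB/dr = −(μ₀/4π)·6m₁/r⁴, so |F| = (μ₀/4π)·6m₁m₂/r⁴.
F = 6(10⁻⁷)(0.0566)(3.64)/(0.547)⁴ = 1.381×10⁻⁶ N.

F ≈ 1.38×10⁻⁶ N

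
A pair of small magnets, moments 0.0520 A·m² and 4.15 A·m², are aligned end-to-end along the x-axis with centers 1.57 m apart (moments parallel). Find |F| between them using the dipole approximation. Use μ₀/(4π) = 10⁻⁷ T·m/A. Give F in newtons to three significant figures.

F ≈ 2.13×10⁻⁸ N

On-axis B of dipole 1: B = (μ₀/4π)·2m₁/r³. Force on dipole 2: F = m₂·dB/dr.
dB/dr = −(μ₀/4π)·6m₁/r⁴, so |F| = (μ₀/4π)·6m₁m₂/r⁴.
F = 6(10⁻⁷)(0.0520)(4.15)/(1.57)⁴ = 2.131×10⁻⁸ N.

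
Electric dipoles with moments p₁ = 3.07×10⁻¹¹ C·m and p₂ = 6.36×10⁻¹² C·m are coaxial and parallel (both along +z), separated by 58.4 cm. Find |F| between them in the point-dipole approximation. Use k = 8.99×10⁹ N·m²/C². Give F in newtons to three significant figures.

On-axis field of dipole 1 at distance r: E = 2kp₁/r³. Force on dipole 2 is F = p₂·dE/dr (gradient along axis).
dE/dr = −6kp₁/r⁴, so |F| = 6kp₁p₂/r⁴ (attractive for aligned moments).
F = 6(8.99×10⁹)(3.07×10⁻¹¹)(6.36×10⁻¹²)/(0.584)⁴ = 9.054×10⁻¹¹ N.

F ≈ 9.05×10⁻¹¹ N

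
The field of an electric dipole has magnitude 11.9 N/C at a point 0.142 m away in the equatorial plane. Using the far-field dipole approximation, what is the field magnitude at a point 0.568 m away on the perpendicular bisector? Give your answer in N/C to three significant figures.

E ≈ 0.186 N/C

Dipole fields scale as 1/r³ in the far field; the geometry is the same at both points.
E₂ = E₁ · (r₁/r₂)³ = 11.9 · (0.142/0.568)³.
(r₁/r₂)³ = (0.25)³ = 0.01562.
E₂ ≈ 0.1859 N/C.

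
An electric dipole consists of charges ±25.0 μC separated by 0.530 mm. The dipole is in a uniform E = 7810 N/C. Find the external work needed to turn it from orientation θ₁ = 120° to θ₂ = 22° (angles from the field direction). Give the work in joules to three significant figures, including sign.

Dipole moment p = qd = (2.50×10⁻⁵ C)(5.30×10⁻⁴ m) = 1.325×10⁻⁸ C·m.
W_ext = ΔU = U(θ₂) − U(θ₁) = −pE cosθ₂ − (−pE cosθ₁) = pE(cosθ₁ − cosθ₂).
W = (1.325×10⁻⁸)(7810)·(cos120° − cos22°) = (1.035×10⁻⁴)·(-1.4272) = -1.477×10⁻⁴ J.

W ≈ -1.48×10⁻⁴ J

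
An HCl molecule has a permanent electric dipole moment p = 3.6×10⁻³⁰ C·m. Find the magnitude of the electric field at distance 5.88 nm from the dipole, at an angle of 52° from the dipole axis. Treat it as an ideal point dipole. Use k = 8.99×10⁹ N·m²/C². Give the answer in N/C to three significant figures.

At angle θ the dipole field magnitude is E = (kp/r³)·√(1 + 3cos²θ).
kp/r³ = (8.99×10⁹)(3.60×10⁻³⁰) / (5.88×10⁻⁹)³ = 1.592×10⁵ N/C.
√(1 + 3cos²52°) = √(1 + 3·0.3790) = √2.1371 ≈ 1.4619.
E ≈ 1.592×10⁵ × 1.462 = 2.327×10⁵ N/C.

E ≈ 2.33×10⁵ N/C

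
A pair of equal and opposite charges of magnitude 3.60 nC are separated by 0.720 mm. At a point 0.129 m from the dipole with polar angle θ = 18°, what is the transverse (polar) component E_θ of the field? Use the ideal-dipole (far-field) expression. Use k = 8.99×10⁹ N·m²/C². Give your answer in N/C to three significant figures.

Dipole moment p = qd = (3.60×10⁻⁹ C)(7.20×10⁻⁴ m) = 2.592×10⁻¹² C·m.
For a dipole, E_θ = (kp sinθ)/r³.
kp/r³ = (8.99×10⁹)(2.592×10⁻¹²)/(0.129)³ = 10.85 N/C.
E_θ = 10.85·sin18° = 3.354 N/C.

E_θ ≈ 3.35 N/C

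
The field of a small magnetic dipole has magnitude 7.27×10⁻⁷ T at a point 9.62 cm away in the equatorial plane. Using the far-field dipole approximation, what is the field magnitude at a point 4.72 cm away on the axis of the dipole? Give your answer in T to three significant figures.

B ≈ 1.23×10⁻⁵ T

Dipole fields scale as 1/r³ in the far field.
The axial field is twice the equatorial field at the same r, so the geometry factor is 2/1.
B₂ = B₁ · (2/1) · (r₁/r₂)³ = 7.27×10⁻⁷ · 2 · (9.62/4.72)³.
(r₁/r₂)³ = (2.038)³ = 8.466.
B₂ ≈ 1.231×10⁻⁵ T.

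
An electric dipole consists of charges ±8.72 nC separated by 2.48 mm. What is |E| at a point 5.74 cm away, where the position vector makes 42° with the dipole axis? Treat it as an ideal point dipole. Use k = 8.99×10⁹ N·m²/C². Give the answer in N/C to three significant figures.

E ≈ 1680 N/C

Dipole moment p = qd = (8.72×10⁻⁹ C)(0.00248 m) = 2.163×10⁻¹¹ C·m.
At angle θ the dipole field magnitude is E = (kp/r³)·√(1 + 3cos²θ).
kp/r³ = (8.99×10⁹)(2.163×10⁻¹¹) / (0.0574)³ = 1028 N/C.
√(1 + 3cos²42°) = √(1 + 3·0.5523) = √2.6568 ≈ 1.6300.
E ≈ 1028 × 1.630 = 1676 N/C.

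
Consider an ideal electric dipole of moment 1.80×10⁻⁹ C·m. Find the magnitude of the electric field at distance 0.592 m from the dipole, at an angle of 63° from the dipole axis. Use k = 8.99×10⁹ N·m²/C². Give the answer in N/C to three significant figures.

E ≈ 99.2 N/C

At angle θ the dipole field magnitude is E = (kp/r³)·√(1 + 3cos²θ).
kp/r³ = (8.99×10⁹)(1.80×10⁻⁹) / (0.592)³ = 78.00 N/C.
√(1 + 3cos²63°) = √(1 + 3·0.2061) = √1.6183 ≈ 1.2721.
E ≈ 78.00 × 1.272 = 99.22 N/C.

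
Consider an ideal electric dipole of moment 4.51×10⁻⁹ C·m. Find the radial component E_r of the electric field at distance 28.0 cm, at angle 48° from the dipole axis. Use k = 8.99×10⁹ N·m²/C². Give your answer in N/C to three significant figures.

E_r ≈ 2470 N/C

For a dipole, E_r = (2kp cosθ)/r³.
kp/r³ = (8.99×10⁹)(4.51×10⁻⁹)/(0.280)³ = 1847 N/C.
E_r = 2·1847·cos48° = 2472 N/C.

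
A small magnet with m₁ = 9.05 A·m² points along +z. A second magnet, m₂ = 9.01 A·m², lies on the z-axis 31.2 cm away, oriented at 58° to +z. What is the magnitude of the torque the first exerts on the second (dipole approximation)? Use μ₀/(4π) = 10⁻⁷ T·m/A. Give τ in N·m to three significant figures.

τ ≈ 4.55×10⁻⁴ N·m

Dipole B is on the axis of dipole A, so B₁ there is axial: B₁ = (μ₀/4π)·2m₁/r³ along +z.
B₁ = 2(10⁻⁷)(9.05)/(0.312)³ = 5.960×10⁻⁵ T.
τ = m₂ B₁ sinθ.
τ = (9.01)(5.960×10⁻⁵)·sin58° = 4.554×10⁻⁴ N·m.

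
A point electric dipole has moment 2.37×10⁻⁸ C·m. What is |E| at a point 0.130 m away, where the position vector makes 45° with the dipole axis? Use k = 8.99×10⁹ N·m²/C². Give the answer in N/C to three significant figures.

At angle θ the dipole field magnitude is E = (kp/r³)·√(1 + 3cos²θ).
kp/r³ = (8.99×10⁹)(2.37×10⁻⁸) / (0.130)³ = 9.698×10⁴ N/C.
√(1 + 3cos²45°) = √(1 + 3·0.5000) = √2.5000 ≈ 1.5811.
E ≈ 9.698×10⁴ × 1.581 = 1.533×10⁵ N/C.

E ≈ 1.53×10⁵ N/C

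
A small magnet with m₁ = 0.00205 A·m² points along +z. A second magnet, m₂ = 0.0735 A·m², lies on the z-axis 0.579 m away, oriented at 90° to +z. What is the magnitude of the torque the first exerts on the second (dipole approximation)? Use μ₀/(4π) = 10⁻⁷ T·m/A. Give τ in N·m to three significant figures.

Dipole B is on the axis of dipole A, so B₁ there is axial: B₁ = (μ₀/4π)·2m₁/r³ along +z.
B₁ = 2(10⁻⁷)(0.00205)/(0.579)³ = 2.112×10⁻⁹ T.
τ = m₂ B₁ sinθ.
τ = (0.0735)(2.112×10⁻⁹)·sin90° = 1.553×10⁻¹⁰ N·m.

τ ≈ 1.55×10⁻¹⁰ N·m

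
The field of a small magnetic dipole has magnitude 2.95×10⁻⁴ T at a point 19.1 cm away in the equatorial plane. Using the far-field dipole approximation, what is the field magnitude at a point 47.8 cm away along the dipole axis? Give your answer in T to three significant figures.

B ≈ 3.76×10⁻⁵ T

Dipole fields scale as 1/r³ in the far field.
The axial field is twice the equatorial field at the same r, so the geometry factor is 2/1.
B₂ = B₁ · (2/1) · (r₁/r₂)³ = 2.95×10⁻⁴ · 2 · (19.1/47.8)³.
(r₁/r₂)³ = (0.3996)³ = 0.0638.
B₂ ≈ 3.764×10⁻⁵ T.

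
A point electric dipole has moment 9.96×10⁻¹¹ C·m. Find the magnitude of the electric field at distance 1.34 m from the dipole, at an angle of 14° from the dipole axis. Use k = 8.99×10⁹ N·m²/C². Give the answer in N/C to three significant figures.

E ≈ 0.728 N/C

At angle θ the dipole field magnitude is E = (kp/r³)·√(1 + 3cos²θ).
kp/r³ = (8.99×10⁹)(9.96×10⁻¹¹) / (1.34)³ = 0.3721 N/C.
√(1 + 3cos²14°) = √(1 + 3·0.9415) = √3.8244 ≈ 1.9556.
E ≈ 0.3721 × 1.956 = 0.7278 N/C.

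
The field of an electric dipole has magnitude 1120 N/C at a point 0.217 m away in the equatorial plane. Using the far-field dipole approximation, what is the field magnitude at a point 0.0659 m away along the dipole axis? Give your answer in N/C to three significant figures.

Dipole fields scale as 1/r³ in the far field.
The axial field is twice the equatorial field at the same r, so the geometry factor is 2/1.
E₂ = E₁ · (2/1) · (r₁/r₂)³ = 1120 · 2 · (0.217/0.0659)³.
(r₁/r₂)³ = (3.293)³ = 35.7.
E₂ ≈ 7.998×10⁴ N/C.

E ≈ 8.00×10⁴ N/C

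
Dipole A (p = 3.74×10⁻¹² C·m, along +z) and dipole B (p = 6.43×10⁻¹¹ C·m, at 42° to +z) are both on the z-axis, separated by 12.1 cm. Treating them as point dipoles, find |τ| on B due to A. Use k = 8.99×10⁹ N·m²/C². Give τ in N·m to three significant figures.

τ ≈ 1.63×10⁻⁹ N·m

The second dipole sits on the axis of the first, so the field there is axial: E₁ = 2kp₁/r³ along +z.
E₁ = 2(8.99×10⁹)(3.74×10⁻¹²)/(0.121)³ = 37.96 N/C.
Torque on the second dipole: τ = p₂ E₁ sinθ.
τ = (6.43×10⁻¹¹)(37.96)·sin42° = 1.633×10⁻⁹ N·m.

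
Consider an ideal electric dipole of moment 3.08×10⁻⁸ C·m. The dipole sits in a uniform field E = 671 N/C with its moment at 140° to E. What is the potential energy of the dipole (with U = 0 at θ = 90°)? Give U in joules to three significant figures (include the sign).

U ≈ 1.58×10⁻⁵ J

U = −p·E = −pE cosθ.
U = −(3.08×10⁻⁸)(671)·cos140° = 1.583×10⁻⁵ J.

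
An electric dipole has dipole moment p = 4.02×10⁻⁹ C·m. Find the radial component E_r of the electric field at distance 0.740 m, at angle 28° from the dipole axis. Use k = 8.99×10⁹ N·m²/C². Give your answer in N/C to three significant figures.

For a dipole, E_r = (2kp cosθ)/r³.
kp/r³ = (8.99×10⁹)(4.02×10⁻⁹)/(0.740)³ = 89.18 N/C.
E_r = 2·89.18·cos28° = 157.5 N/C.

E_r ≈ 157 N/C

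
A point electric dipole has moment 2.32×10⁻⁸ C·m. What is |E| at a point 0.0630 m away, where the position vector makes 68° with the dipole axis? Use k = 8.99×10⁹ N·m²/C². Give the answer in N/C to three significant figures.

At angle θ the dipole field magnitude is E = (kp/r³)·√(1 + 3cos²θ).
kp/r³ = (8.99×10⁹)(2.32×10⁻⁸) / (0.0630)³ = 8.341×10⁵ N/C.
√(1 + 3cos²68°) = √(1 + 3·0.1403) = √1.4210 ≈ 1.1921.
E ≈ 8.341×10⁵ × 1.192 = 9.943×10⁵ N/C.

E ≈ 9.94×10⁵ N/C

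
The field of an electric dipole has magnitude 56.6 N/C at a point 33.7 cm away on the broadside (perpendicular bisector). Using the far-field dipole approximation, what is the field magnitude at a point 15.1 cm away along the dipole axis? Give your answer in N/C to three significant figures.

Dipole fields scale as 1/r³ in the far field.
The axial field is twice the equatorial field at the same r, so the geometry factor is 2/1.
E₂ = E₁ · (2/1) · (r₁/r₂)³ = 56.6 · 2 · (33.7/15.1)³.
(r₁/r₂)³ = (2.232)³ = 11.12.
E₂ ≈ 1258 N/C.

E ≈ 1260 N/C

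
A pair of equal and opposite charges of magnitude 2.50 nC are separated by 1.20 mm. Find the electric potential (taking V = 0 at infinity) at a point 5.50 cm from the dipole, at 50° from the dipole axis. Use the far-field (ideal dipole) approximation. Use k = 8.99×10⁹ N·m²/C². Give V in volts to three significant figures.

Dipole moment p = qd = (2.50×10⁻⁹ C)(0.00120 m) = 3.00×10⁻¹² C·m.
The dipole potential is V = kp cosθ / r².
V = (8.99×10⁹)(3.00×10⁻¹²)·cos50° / (0.0550)² = 5.731 V.

V ≈ 5.73 V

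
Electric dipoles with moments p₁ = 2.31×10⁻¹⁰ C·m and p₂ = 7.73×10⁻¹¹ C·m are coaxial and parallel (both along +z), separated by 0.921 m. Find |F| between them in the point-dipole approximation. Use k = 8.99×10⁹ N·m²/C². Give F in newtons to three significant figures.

F ≈ 1.34×10⁻⁹ N

On-axis field of dipole 1 at distance r: E = 2kp₁/r³. Force on dipole 2 is F = p₂·dE/dr (gradient along axis).
dE/dr = −6kp₁/r⁴, so |F| = 6kp₁p₂/r⁴ (attractive for aligned moments).
F = 6(8.99×10⁹)(2.31×10⁻¹⁰)(7.73×10⁻¹¹)/(0.921)⁴ = 1.339×10⁻⁹ N.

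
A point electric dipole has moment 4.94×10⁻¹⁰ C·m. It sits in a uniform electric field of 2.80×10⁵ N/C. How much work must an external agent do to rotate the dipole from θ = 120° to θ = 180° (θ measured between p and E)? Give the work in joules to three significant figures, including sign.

W_ext = ΔU = U(θ₂) − U(θ₁) = −pE cosθ₂ − (−pE cosθ₁) = pE(cosθ₁ − cosθ₂).
W = (4.94×10⁻¹⁰)(2.80×10⁵)·(cos120° − cos180°) = (1.383×10⁻⁴)·(+0.5000) = 6.916×10⁻⁵ J.

W ≈ 6.92×10⁻⁵ J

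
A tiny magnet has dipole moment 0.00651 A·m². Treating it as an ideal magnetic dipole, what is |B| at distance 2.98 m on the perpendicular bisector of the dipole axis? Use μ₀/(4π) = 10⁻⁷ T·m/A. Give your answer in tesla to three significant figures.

B ≈ 2.46×10⁻¹¹ T

In the equatorial plane B = (μ₀/4π)·m/r³ (half the axial value).
B = (10⁻⁷)·(0.00651) / (2.98)³ = 2.460×10⁻¹¹ T.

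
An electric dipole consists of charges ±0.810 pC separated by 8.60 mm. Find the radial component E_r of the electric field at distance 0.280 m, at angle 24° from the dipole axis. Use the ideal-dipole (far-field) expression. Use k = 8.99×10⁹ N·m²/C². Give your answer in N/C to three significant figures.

Dipole moment p = qd = (8.10×10⁻¹³ C)(0.00860 m) = 6.966×10⁻¹⁵ C·m.
For a dipole, E_r = (2kp cosθ)/r³.
kp/r³ = (8.99×10⁹)(6.966×10⁻¹⁵)/(0.280)³ = 0.002853 N/C.
E_r = 2·0.002853·cos24° = 0.005212 N/C.

E_r ≈ 0.00521 N/C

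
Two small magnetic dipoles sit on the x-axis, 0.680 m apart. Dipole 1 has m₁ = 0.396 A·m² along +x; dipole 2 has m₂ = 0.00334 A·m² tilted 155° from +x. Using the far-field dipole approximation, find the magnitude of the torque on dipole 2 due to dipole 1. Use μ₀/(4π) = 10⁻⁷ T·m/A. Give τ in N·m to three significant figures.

τ ≈ 3.56×10⁻¹⁰ N·m

Dipole B is on the axis of dipole A, so B₁ there is axial: B₁ = (μ₀/4π)·2m₁/r³ along +x.
B₁ = 2(10⁻⁷)(0.396)/(0.680)³ = 2.519×10⁻⁷ T.
τ = m₂ B₁ sinθ.
τ = (0.00334)(2.519×10⁻⁷)·sin155° = 3.555×10⁻¹⁰ N·m.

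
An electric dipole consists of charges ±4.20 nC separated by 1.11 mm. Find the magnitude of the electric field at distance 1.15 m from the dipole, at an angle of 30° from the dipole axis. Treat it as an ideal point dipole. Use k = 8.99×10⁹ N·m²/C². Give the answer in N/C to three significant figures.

Dipole moment p = qd = (4.20×10⁻⁹ C)(0.00111 m) = 4.662×10⁻¹² C·m.
At angle θ the dipole field magnitude is E = (kp/r³)·√(1 + 3cos²θ).
kp/r³ = (8.99×10⁹)(4.662×10⁻¹²) / (1.15)³ = 0.02756 N/C.
√(1 + 3cos²30°) = √(1 + 3·0.7500) = √3.2500 ≈ 1.8028.
E ≈ 0.02756 × 1.803 = 0.04968 N/C.

E ≈ 0.0497 N/C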